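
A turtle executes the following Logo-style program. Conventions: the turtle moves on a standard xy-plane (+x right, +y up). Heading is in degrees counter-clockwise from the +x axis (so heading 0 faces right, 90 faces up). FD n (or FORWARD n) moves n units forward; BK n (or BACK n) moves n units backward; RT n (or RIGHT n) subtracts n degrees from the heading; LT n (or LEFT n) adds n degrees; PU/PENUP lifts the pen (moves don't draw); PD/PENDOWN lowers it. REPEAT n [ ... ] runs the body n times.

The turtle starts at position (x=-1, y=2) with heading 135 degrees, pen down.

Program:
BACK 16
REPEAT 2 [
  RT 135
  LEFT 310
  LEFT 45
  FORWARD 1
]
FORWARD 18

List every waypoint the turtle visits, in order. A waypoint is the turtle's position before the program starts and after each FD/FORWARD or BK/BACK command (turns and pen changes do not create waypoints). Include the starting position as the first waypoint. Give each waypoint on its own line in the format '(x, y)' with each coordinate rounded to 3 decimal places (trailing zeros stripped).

Executing turtle program step by step:
Start: pos=(-1,2), heading=135, pen down
BK 16: (-1,2) -> (10.314,-9.314) [heading=135, draw]
REPEAT 2 [
  -- iteration 1/2 --
  RT 135: heading 135 -> 0
  LT 310: heading 0 -> 310
  LT 45: heading 310 -> 355
  FD 1: (10.314,-9.314) -> (11.31,-9.401) [heading=355, draw]
  -- iteration 2/2 --
  RT 135: heading 355 -> 220
  LT 310: heading 220 -> 170
  LT 45: heading 170 -> 215
  FD 1: (11.31,-9.401) -> (10.491,-9.974) [heading=215, draw]
]
FD 18: (10.491,-9.974) -> (-4.254,-20.299) [heading=215, draw]
Final: pos=(-4.254,-20.299), heading=215, 4 segment(s) drawn
Waypoints (5 total):
(-1, 2)
(10.314, -9.314)
(11.31, -9.401)
(10.491, -9.974)
(-4.254, -20.299)

Answer: (-1, 2)
(10.314, -9.314)
(11.31, -9.401)
(10.491, -9.974)
(-4.254, -20.299)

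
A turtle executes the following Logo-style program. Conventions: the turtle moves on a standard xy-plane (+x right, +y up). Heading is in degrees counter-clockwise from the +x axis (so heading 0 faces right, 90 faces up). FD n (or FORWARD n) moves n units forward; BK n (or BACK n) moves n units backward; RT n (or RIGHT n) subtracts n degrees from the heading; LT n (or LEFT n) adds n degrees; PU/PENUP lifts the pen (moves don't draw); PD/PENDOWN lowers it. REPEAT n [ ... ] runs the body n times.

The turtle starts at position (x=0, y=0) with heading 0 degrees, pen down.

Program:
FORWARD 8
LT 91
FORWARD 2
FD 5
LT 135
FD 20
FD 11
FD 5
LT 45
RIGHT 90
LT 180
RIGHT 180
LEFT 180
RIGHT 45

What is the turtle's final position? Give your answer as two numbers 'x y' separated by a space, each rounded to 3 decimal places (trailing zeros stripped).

Answer: -17.13 -18.897

Derivation:
Executing turtle program step by step:
Start: pos=(0,0), heading=0, pen down
FD 8: (0,0) -> (8,0) [heading=0, draw]
LT 91: heading 0 -> 91
FD 2: (8,0) -> (7.965,2) [heading=91, draw]
FD 5: (7.965,2) -> (7.878,6.999) [heading=91, draw]
LT 135: heading 91 -> 226
FD 20: (7.878,6.999) -> (-6.015,-7.388) [heading=226, draw]
FD 11: (-6.015,-7.388) -> (-13.657,-15.301) [heading=226, draw]
FD 5: (-13.657,-15.301) -> (-17.13,-18.897) [heading=226, draw]
LT 45: heading 226 -> 271
RT 90: heading 271 -> 181
LT 180: heading 181 -> 1
RT 180: heading 1 -> 181
LT 180: heading 181 -> 1
RT 45: heading 1 -> 316
Final: pos=(-17.13,-18.897), heading=316, 6 segment(s) drawn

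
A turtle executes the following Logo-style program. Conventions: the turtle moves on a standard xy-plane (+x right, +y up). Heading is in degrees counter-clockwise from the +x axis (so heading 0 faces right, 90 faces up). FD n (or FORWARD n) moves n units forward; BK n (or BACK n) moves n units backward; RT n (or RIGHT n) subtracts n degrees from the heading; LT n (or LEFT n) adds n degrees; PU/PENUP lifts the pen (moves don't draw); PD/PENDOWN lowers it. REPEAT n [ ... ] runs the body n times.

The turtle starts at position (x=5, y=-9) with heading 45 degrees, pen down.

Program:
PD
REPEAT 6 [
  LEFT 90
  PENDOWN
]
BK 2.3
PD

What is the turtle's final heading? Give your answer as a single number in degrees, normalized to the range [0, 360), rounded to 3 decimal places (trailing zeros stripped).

Answer: 225

Derivation:
Executing turtle program step by step:
Start: pos=(5,-9), heading=45, pen down
PD: pen down
REPEAT 6 [
  -- iteration 1/6 --
  LT 90: heading 45 -> 135
  PD: pen down
  -- iteration 2/6 --
  LT 90: heading 135 -> 225
  PD: pen down
  -- iteration 3/6 --
  LT 90: heading 225 -> 315
  PD: pen down
  -- iteration 4/6 --
  LT 90: heading 315 -> 45
  PD: pen down
  -- iteration 5/6 --
  LT 90: heading 45 -> 135
  PD: pen down
  -- iteration 6/6 --
  LT 90: heading 135 -> 225
  PD: pen down
]
BK 2.3: (5,-9) -> (6.626,-7.374) [heading=225, draw]
PD: pen down
Final: pos=(6.626,-7.374), heading=225, 1 segment(s) drawn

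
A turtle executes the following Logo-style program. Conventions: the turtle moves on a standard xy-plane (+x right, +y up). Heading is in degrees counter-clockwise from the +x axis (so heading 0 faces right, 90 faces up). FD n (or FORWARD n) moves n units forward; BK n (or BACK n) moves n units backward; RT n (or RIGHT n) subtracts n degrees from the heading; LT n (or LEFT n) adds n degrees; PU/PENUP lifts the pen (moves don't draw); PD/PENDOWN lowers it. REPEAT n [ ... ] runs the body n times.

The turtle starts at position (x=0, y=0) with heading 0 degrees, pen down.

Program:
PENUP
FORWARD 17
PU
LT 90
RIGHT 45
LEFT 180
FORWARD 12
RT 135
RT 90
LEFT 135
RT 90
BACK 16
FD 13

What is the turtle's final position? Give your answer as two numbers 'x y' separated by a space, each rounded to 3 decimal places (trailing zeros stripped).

Answer: 6.393 -10.607

Derivation:
Executing turtle program step by step:
Start: pos=(0,0), heading=0, pen down
PU: pen up
FD 17: (0,0) -> (17,0) [heading=0, move]
PU: pen up
LT 90: heading 0 -> 90
RT 45: heading 90 -> 45
LT 180: heading 45 -> 225
FD 12: (17,0) -> (8.515,-8.485) [heading=225, move]
RT 135: heading 225 -> 90
RT 90: heading 90 -> 0
LT 135: heading 0 -> 135
RT 90: heading 135 -> 45
BK 16: (8.515,-8.485) -> (-2.799,-19.799) [heading=45, move]
FD 13: (-2.799,-19.799) -> (6.393,-10.607) [heading=45, move]
Final: pos=(6.393,-10.607), heading=45, 0 segment(s) drawn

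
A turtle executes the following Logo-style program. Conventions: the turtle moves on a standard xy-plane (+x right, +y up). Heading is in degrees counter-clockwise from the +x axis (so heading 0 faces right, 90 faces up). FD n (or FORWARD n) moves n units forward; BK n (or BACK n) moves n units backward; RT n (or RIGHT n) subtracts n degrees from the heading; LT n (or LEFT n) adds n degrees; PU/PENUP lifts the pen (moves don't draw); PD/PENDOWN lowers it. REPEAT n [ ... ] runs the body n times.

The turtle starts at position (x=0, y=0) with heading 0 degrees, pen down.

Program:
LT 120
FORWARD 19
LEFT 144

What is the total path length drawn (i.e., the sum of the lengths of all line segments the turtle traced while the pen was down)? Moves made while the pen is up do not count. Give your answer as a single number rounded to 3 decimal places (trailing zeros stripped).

Answer: 19

Derivation:
Executing turtle program step by step:
Start: pos=(0,0), heading=0, pen down
LT 120: heading 0 -> 120
FD 19: (0,0) -> (-9.5,16.454) [heading=120, draw]
LT 144: heading 120 -> 264
Final: pos=(-9.5,16.454), heading=264, 1 segment(s) drawn

Segment lengths:
  seg 1: (0,0) -> (-9.5,16.454), length = 19
Total = 19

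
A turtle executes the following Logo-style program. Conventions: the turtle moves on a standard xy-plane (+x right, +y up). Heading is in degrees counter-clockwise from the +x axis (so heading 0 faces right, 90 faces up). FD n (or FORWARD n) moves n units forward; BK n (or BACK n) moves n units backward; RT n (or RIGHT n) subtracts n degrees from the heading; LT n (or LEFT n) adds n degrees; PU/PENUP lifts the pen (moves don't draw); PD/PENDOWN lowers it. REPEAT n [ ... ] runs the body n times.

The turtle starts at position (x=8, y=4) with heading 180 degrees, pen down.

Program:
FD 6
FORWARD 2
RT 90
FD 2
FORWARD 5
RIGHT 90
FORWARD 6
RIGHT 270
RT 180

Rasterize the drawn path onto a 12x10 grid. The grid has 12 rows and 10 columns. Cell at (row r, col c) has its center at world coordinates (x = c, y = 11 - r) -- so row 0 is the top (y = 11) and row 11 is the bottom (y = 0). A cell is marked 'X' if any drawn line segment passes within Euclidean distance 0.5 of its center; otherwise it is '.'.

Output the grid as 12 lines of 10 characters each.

Segment 0: (8,4) -> (2,4)
Segment 1: (2,4) -> (0,4)
Segment 2: (0,4) -> (0,6)
Segment 3: (0,6) -> (0,11)
Segment 4: (0,11) -> (6,11)

Answer: XXXXXXX...
X.........
X.........
X.........
X.........
X.........
X.........
XXXXXXXXX.
..........
..........
..........
..........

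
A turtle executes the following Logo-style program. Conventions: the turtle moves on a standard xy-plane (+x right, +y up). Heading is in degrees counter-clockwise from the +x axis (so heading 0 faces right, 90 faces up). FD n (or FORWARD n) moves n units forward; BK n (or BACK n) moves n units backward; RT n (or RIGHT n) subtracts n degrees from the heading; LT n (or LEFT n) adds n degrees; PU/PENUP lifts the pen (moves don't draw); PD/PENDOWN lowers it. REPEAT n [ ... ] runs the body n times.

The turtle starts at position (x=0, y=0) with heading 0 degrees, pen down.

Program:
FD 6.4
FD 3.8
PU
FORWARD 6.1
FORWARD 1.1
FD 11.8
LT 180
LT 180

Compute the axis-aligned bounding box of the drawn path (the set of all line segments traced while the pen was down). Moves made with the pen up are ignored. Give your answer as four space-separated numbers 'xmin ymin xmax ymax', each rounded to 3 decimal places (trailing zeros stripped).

Executing turtle program step by step:
Start: pos=(0,0), heading=0, pen down
FD 6.4: (0,0) -> (6.4,0) [heading=0, draw]
FD 3.8: (6.4,0) -> (10.2,0) [heading=0, draw]
PU: pen up
FD 6.1: (10.2,0) -> (16.3,0) [heading=0, move]
FD 1.1: (16.3,0) -> (17.4,0) [heading=0, move]
FD 11.8: (17.4,0) -> (29.2,0) [heading=0, move]
LT 180: heading 0 -> 180
LT 180: heading 180 -> 0
Final: pos=(29.2,0), heading=0, 2 segment(s) drawn

Segment endpoints: x in {0, 6.4, 10.2}, y in {0}
xmin=0, ymin=0, xmax=10.2, ymax=0

Answer: 0 0 10.2 0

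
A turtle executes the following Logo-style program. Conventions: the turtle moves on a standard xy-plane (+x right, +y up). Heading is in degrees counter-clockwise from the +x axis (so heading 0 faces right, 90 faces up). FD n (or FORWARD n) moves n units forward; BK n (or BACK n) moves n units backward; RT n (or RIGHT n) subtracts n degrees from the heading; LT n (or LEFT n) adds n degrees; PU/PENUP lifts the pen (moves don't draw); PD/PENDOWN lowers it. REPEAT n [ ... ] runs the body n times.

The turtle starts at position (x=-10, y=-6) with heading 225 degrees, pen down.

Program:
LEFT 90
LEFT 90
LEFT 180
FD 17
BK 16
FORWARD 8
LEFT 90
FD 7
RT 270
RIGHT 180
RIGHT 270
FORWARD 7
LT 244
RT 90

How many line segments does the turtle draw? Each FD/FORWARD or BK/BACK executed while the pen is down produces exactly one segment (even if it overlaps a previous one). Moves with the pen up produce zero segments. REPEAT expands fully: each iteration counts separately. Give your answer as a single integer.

Executing turtle program step by step:
Start: pos=(-10,-6), heading=225, pen down
LT 90: heading 225 -> 315
LT 90: heading 315 -> 45
LT 180: heading 45 -> 225
FD 17: (-10,-6) -> (-22.021,-18.021) [heading=225, draw]
BK 16: (-22.021,-18.021) -> (-10.707,-6.707) [heading=225, draw]
FD 8: (-10.707,-6.707) -> (-16.364,-12.364) [heading=225, draw]
LT 90: heading 225 -> 315
FD 7: (-16.364,-12.364) -> (-11.414,-17.314) [heading=315, draw]
RT 270: heading 315 -> 45
RT 180: heading 45 -> 225
RT 270: heading 225 -> 315
FD 7: (-11.414,-17.314) -> (-6.464,-22.263) [heading=315, draw]
LT 244: heading 315 -> 199
RT 90: heading 199 -> 109
Final: pos=(-6.464,-22.263), heading=109, 5 segment(s) drawn
Segments drawn: 5

Answer: 5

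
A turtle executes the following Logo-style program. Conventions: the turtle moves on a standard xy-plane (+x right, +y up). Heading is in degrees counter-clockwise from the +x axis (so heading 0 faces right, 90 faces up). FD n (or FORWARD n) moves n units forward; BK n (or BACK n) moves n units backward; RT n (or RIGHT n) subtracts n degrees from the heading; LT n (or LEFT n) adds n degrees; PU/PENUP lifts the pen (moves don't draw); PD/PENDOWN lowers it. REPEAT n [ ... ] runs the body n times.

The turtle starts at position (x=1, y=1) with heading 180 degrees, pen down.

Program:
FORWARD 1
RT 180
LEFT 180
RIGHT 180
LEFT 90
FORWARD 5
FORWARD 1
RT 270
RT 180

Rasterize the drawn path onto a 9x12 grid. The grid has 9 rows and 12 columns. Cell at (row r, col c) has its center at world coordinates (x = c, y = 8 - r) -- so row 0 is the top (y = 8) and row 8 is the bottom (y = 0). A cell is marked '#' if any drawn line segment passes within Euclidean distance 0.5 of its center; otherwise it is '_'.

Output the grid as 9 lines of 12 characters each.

Segment 0: (1,1) -> (0,1)
Segment 1: (0,1) -> (0,6)
Segment 2: (0,6) -> (0,7)

Answer: ____________
#___________
#___________
#___________
#___________
#___________
#___________
##__________
____________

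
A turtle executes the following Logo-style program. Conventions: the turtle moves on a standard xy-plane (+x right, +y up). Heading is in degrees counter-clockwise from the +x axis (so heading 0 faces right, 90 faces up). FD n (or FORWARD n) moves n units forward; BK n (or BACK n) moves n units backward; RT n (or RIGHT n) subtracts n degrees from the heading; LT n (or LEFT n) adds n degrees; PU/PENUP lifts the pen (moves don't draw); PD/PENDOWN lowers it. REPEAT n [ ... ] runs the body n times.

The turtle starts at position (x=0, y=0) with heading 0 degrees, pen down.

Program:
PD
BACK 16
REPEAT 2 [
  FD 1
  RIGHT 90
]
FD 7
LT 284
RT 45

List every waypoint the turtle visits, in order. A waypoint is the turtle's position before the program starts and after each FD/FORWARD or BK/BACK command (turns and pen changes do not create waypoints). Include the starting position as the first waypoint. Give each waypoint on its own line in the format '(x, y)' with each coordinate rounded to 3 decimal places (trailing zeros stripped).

Executing turtle program step by step:
Start: pos=(0,0), heading=0, pen down
PD: pen down
BK 16: (0,0) -> (-16,0) [heading=0, draw]
REPEAT 2 [
  -- iteration 1/2 --
  FD 1: (-16,0) -> (-15,0) [heading=0, draw]
  RT 90: heading 0 -> 270
  -- iteration 2/2 --
  FD 1: (-15,0) -> (-15,-1) [heading=270, draw]
  RT 90: heading 270 -> 180
]
FD 7: (-15,-1) -> (-22,-1) [heading=180, draw]
LT 284: heading 180 -> 104
RT 45: heading 104 -> 59
Final: pos=(-22,-1), heading=59, 4 segment(s) drawn
Waypoints (5 total):
(0, 0)
(-16, 0)
(-15, 0)
(-15, -1)
(-22, -1)

Answer: (0, 0)
(-16, 0)
(-15, 0)
(-15, -1)
(-22, -1)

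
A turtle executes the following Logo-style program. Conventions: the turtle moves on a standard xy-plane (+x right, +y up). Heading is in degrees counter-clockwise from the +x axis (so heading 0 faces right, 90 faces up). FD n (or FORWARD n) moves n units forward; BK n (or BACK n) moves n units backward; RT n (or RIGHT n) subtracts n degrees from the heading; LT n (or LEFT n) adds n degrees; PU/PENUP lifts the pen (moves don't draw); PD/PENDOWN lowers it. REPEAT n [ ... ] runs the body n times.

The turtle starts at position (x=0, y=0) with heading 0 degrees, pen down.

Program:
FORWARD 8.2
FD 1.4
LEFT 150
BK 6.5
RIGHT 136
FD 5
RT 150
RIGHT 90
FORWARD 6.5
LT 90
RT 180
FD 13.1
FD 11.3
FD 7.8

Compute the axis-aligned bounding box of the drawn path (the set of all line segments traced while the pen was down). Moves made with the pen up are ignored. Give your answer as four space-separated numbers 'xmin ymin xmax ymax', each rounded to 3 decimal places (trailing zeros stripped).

Executing turtle program step by step:
Start: pos=(0,0), heading=0, pen down
FD 8.2: (0,0) -> (8.2,0) [heading=0, draw]
FD 1.4: (8.2,0) -> (9.6,0) [heading=0, draw]
LT 150: heading 0 -> 150
BK 6.5: (9.6,0) -> (15.229,-3.25) [heading=150, draw]
RT 136: heading 150 -> 14
FD 5: (15.229,-3.25) -> (20.081,-2.04) [heading=14, draw]
RT 150: heading 14 -> 224
RT 90: heading 224 -> 134
FD 6.5: (20.081,-2.04) -> (15.565,2.635) [heading=134, draw]
LT 90: heading 134 -> 224
RT 180: heading 224 -> 44
FD 13.1: (15.565,2.635) -> (24.989,11.735) [heading=44, draw]
FD 11.3: (24.989,11.735) -> (33.117,19.585) [heading=44, draw]
FD 7.8: (33.117,19.585) -> (38.728,25.003) [heading=44, draw]
Final: pos=(38.728,25.003), heading=44, 8 segment(s) drawn

Segment endpoints: x in {0, 8.2, 9.6, 15.229, 15.565, 20.081, 24.989, 33.117, 38.728}, y in {-3.25, -2.04, 0, 2.635, 11.735, 19.585, 25.003}
xmin=0, ymin=-3.25, xmax=38.728, ymax=25.003

Answer: 0 -3.25 38.728 25.003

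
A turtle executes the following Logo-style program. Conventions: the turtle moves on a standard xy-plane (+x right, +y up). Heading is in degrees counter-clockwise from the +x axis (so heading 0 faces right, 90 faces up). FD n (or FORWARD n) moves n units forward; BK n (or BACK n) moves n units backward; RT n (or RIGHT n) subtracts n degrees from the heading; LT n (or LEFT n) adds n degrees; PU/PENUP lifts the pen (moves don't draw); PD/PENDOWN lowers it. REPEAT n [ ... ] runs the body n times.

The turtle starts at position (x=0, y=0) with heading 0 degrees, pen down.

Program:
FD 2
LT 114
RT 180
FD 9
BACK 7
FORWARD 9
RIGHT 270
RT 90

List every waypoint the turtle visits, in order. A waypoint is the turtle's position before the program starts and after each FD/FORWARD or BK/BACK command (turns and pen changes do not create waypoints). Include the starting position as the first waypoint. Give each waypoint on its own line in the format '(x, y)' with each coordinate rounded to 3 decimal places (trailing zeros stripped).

Answer: (0, 0)
(2, 0)
(5.661, -8.222)
(2.813, -1.827)
(6.474, -10.049)

Derivation:
Executing turtle program step by step:
Start: pos=(0,0), heading=0, pen down
FD 2: (0,0) -> (2,0) [heading=0, draw]
LT 114: heading 0 -> 114
RT 180: heading 114 -> 294
FD 9: (2,0) -> (5.661,-8.222) [heading=294, draw]
BK 7: (5.661,-8.222) -> (2.813,-1.827) [heading=294, draw]
FD 9: (2.813,-1.827) -> (6.474,-10.049) [heading=294, draw]
RT 270: heading 294 -> 24
RT 90: heading 24 -> 294
Final: pos=(6.474,-10.049), heading=294, 4 segment(s) drawn
Waypoints (5 total):
(0, 0)
(2, 0)
(5.661, -8.222)
(2.813, -1.827)
(6.474, -10.049)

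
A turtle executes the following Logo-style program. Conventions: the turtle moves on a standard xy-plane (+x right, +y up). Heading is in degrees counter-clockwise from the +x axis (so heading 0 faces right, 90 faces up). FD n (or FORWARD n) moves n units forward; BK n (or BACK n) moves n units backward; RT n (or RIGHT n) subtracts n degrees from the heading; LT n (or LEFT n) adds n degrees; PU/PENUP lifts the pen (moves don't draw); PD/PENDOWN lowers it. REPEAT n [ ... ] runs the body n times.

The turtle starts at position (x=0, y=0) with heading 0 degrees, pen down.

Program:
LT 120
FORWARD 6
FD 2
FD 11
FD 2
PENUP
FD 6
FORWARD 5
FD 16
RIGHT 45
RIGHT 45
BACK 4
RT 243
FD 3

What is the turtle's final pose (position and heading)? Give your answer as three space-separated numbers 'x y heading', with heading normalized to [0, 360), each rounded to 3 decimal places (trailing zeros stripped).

Answer: -29.98 41.203 147

Derivation:
Executing turtle program step by step:
Start: pos=(0,0), heading=0, pen down
LT 120: heading 0 -> 120
FD 6: (0,0) -> (-3,5.196) [heading=120, draw]
FD 2: (-3,5.196) -> (-4,6.928) [heading=120, draw]
FD 11: (-4,6.928) -> (-9.5,16.454) [heading=120, draw]
FD 2: (-9.5,16.454) -> (-10.5,18.187) [heading=120, draw]
PU: pen up
FD 6: (-10.5,18.187) -> (-13.5,23.383) [heading=120, move]
FD 5: (-13.5,23.383) -> (-16,27.713) [heading=120, move]
FD 16: (-16,27.713) -> (-24,41.569) [heading=120, move]
RT 45: heading 120 -> 75
RT 45: heading 75 -> 30
BK 4: (-24,41.569) -> (-27.464,39.569) [heading=30, move]
RT 243: heading 30 -> 147
FD 3: (-27.464,39.569) -> (-29.98,41.203) [heading=147, move]
Final: pos=(-29.98,41.203), heading=147, 4 segment(s) drawn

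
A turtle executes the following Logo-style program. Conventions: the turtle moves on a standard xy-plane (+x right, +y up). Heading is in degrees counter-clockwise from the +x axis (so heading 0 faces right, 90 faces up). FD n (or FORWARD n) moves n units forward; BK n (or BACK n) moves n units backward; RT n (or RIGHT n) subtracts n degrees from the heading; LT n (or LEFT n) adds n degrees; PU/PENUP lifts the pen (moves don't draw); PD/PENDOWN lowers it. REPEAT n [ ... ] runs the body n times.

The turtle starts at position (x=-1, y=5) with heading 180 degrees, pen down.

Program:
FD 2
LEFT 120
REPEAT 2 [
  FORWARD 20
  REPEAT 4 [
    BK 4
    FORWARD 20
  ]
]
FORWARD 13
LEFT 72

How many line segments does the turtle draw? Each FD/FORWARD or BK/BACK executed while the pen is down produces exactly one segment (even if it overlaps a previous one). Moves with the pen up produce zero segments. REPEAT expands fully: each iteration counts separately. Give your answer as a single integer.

Executing turtle program step by step:
Start: pos=(-1,5), heading=180, pen down
FD 2: (-1,5) -> (-3,5) [heading=180, draw]
LT 120: heading 180 -> 300
REPEAT 2 [
  -- iteration 1/2 --
  FD 20: (-3,5) -> (7,-12.321) [heading=300, draw]
  REPEAT 4 [
    -- iteration 1/4 --
    BK 4: (7,-12.321) -> (5,-8.856) [heading=300, draw]
    FD 20: (5,-8.856) -> (15,-26.177) [heading=300, draw]
    -- iteration 2/4 --
    BK 4: (15,-26.177) -> (13,-22.713) [heading=300, draw]
    FD 20: (13,-22.713) -> (23,-40.033) [heading=300, draw]
    -- iteration 3/4 --
    BK 4: (23,-40.033) -> (21,-36.569) [heading=300, draw]
    FD 20: (21,-36.569) -> (31,-53.89) [heading=300, draw]
    -- iteration 4/4 --
    BK 4: (31,-53.89) -> (29,-50.426) [heading=300, draw]
    FD 20: (29,-50.426) -> (39,-67.746) [heading=300, draw]
  ]
  -- iteration 2/2 --
  FD 20: (39,-67.746) -> (49,-85.067) [heading=300, draw]
  REPEAT 4 [
    -- iteration 1/4 --
    BK 4: (49,-85.067) -> (47,-81.603) [heading=300, draw]
    FD 20: (47,-81.603) -> (57,-98.923) [heading=300, draw]
    -- iteration 2/4 --
    BK 4: (57,-98.923) -> (55,-95.459) [heading=300, draw]
    FD 20: (55,-95.459) -> (65,-112.779) [heading=300, draw]
    -- iteration 3/4 --
    BK 4: (65,-112.779) -> (63,-109.315) [heading=300, draw]
    FD 20: (63,-109.315) -> (73,-126.636) [heading=300, draw]
    -- iteration 4/4 --
    BK 4: (73,-126.636) -> (71,-123.172) [heading=300, draw]
    FD 20: (71,-123.172) -> (81,-140.492) [heading=300, draw]
  ]
]
FD 13: (81,-140.492) -> (87.5,-151.751) [heading=300, draw]
LT 72: heading 300 -> 12
Final: pos=(87.5,-151.751), heading=12, 20 segment(s) drawn
Segments drawn: 20

Answer: 20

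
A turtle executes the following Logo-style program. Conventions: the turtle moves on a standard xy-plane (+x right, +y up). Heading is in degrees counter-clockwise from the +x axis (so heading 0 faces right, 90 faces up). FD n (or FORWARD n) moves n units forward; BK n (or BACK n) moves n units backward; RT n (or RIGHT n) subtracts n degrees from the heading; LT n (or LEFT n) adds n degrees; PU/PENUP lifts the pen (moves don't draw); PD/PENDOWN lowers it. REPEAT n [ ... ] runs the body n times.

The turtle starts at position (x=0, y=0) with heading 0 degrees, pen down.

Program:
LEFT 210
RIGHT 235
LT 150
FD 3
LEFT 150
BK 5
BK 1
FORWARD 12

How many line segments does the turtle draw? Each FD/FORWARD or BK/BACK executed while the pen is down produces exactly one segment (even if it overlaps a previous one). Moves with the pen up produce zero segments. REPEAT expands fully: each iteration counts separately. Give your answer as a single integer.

Answer: 4

Derivation:
Executing turtle program step by step:
Start: pos=(0,0), heading=0, pen down
LT 210: heading 0 -> 210
RT 235: heading 210 -> 335
LT 150: heading 335 -> 125
FD 3: (0,0) -> (-1.721,2.457) [heading=125, draw]
LT 150: heading 125 -> 275
BK 5: (-1.721,2.457) -> (-2.157,7.438) [heading=275, draw]
BK 1: (-2.157,7.438) -> (-2.244,8.435) [heading=275, draw]
FD 12: (-2.244,8.435) -> (-1.198,-3.52) [heading=275, draw]
Final: pos=(-1.198,-3.52), heading=275, 4 segment(s) drawn
Segments drawn: 4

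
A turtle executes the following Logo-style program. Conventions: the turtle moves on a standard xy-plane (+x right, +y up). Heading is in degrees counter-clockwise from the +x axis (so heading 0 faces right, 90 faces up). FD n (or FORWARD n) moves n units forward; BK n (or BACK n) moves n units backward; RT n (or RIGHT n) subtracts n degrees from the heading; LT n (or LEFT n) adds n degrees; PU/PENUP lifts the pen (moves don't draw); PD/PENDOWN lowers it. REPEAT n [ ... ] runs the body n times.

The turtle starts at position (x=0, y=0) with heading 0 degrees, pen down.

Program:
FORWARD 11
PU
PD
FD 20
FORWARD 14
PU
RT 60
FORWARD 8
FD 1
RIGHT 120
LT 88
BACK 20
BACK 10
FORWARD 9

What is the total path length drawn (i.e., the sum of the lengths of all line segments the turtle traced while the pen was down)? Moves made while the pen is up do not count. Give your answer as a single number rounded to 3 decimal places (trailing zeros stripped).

Answer: 45

Derivation:
Executing turtle program step by step:
Start: pos=(0,0), heading=0, pen down
FD 11: (0,0) -> (11,0) [heading=0, draw]
PU: pen up
PD: pen down
FD 20: (11,0) -> (31,0) [heading=0, draw]
FD 14: (31,0) -> (45,0) [heading=0, draw]
PU: pen up
RT 60: heading 0 -> 300
FD 8: (45,0) -> (49,-6.928) [heading=300, move]
FD 1: (49,-6.928) -> (49.5,-7.794) [heading=300, move]
RT 120: heading 300 -> 180
LT 88: heading 180 -> 268
BK 20: (49.5,-7.794) -> (50.198,12.194) [heading=268, move]
BK 10: (50.198,12.194) -> (50.547,22.187) [heading=268, move]
FD 9: (50.547,22.187) -> (50.233,13.193) [heading=268, move]
Final: pos=(50.233,13.193), heading=268, 3 segment(s) drawn

Segment lengths:
  seg 1: (0,0) -> (11,0), length = 11
  seg 2: (11,0) -> (31,0), length = 20
  seg 3: (31,0) -> (45,0), length = 14
Total = 45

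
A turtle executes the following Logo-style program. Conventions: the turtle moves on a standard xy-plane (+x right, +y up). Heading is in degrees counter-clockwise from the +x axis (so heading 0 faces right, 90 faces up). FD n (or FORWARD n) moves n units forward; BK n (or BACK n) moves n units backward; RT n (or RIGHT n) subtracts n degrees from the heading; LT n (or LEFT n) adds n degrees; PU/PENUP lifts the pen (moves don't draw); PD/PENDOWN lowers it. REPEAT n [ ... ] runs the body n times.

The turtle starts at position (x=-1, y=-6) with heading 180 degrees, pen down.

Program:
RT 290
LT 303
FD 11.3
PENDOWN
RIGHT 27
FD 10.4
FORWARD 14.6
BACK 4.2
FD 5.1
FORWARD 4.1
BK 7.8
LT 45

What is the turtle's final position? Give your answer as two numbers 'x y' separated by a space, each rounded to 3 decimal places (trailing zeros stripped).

Answer: -33.551 -3.171

Derivation:
Executing turtle program step by step:
Start: pos=(-1,-6), heading=180, pen down
RT 290: heading 180 -> 250
LT 303: heading 250 -> 193
FD 11.3: (-1,-6) -> (-12.01,-8.542) [heading=193, draw]
PD: pen down
RT 27: heading 193 -> 166
FD 10.4: (-12.01,-8.542) -> (-22.101,-6.026) [heading=166, draw]
FD 14.6: (-22.101,-6.026) -> (-36.268,-2.494) [heading=166, draw]
BK 4.2: (-36.268,-2.494) -> (-32.193,-3.51) [heading=166, draw]
FD 5.1: (-32.193,-3.51) -> (-37.141,-2.276) [heading=166, draw]
FD 4.1: (-37.141,-2.276) -> (-41.119,-1.284) [heading=166, draw]
BK 7.8: (-41.119,-1.284) -> (-33.551,-3.171) [heading=166, draw]
LT 45: heading 166 -> 211
Final: pos=(-33.551,-3.171), heading=211, 7 segment(s) drawn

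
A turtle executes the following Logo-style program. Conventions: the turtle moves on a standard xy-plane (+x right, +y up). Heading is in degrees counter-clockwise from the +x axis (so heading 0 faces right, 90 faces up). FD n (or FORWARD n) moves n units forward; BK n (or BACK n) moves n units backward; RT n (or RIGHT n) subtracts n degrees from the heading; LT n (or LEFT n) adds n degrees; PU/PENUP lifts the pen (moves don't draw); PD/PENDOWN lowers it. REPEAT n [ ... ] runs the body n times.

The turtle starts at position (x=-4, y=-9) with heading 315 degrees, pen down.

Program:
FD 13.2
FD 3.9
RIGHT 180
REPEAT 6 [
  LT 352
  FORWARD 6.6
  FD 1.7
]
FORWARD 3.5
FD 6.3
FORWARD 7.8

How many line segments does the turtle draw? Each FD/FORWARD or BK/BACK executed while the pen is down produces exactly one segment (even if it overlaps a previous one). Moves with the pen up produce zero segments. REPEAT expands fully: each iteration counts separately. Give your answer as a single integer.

Executing turtle program step by step:
Start: pos=(-4,-9), heading=315, pen down
FD 13.2: (-4,-9) -> (5.334,-18.334) [heading=315, draw]
FD 3.9: (5.334,-18.334) -> (8.092,-21.092) [heading=315, draw]
RT 180: heading 315 -> 135
REPEAT 6 [
  -- iteration 1/6 --
  LT 352: heading 135 -> 127
  FD 6.6: (8.092,-21.092) -> (4.12,-15.821) [heading=127, draw]
  FD 1.7: (4.12,-15.821) -> (3.096,-14.463) [heading=127, draw]
  -- iteration 2/6 --
  LT 352: heading 127 -> 119
  FD 6.6: (3.096,-14.463) -> (-0.103,-8.69) [heading=119, draw]
  FD 1.7: (-0.103,-8.69) -> (-0.927,-7.204) [heading=119, draw]
  -- iteration 3/6 --
  LT 352: heading 119 -> 111
  FD 6.6: (-0.927,-7.204) -> (-3.293,-1.042) [heading=111, draw]
  FD 1.7: (-3.293,-1.042) -> (-3.902,0.545) [heading=111, draw]
  -- iteration 4/6 --
  LT 352: heading 111 -> 103
  FD 6.6: (-3.902,0.545) -> (-5.387,6.976) [heading=103, draw]
  FD 1.7: (-5.387,6.976) -> (-5.769,8.632) [heading=103, draw]
  -- iteration 5/6 --
  LT 352: heading 103 -> 95
  FD 6.6: (-5.769,8.632) -> (-6.344,15.207) [heading=95, draw]
  FD 1.7: (-6.344,15.207) -> (-6.492,16.901) [heading=95, draw]
  -- iteration 6/6 --
  LT 352: heading 95 -> 87
  FD 6.6: (-6.492,16.901) -> (-6.147,23.492) [heading=87, draw]
  FD 1.7: (-6.147,23.492) -> (-6.058,25.19) [heading=87, draw]
]
FD 3.5: (-6.058,25.19) -> (-5.875,28.685) [heading=87, draw]
FD 6.3: (-5.875,28.685) -> (-5.545,34.976) [heading=87, draw]
FD 7.8: (-5.545,34.976) -> (-5.137,42.765) [heading=87, draw]
Final: pos=(-5.137,42.765), heading=87, 17 segment(s) drawn
Segments drawn: 17

Answer: 17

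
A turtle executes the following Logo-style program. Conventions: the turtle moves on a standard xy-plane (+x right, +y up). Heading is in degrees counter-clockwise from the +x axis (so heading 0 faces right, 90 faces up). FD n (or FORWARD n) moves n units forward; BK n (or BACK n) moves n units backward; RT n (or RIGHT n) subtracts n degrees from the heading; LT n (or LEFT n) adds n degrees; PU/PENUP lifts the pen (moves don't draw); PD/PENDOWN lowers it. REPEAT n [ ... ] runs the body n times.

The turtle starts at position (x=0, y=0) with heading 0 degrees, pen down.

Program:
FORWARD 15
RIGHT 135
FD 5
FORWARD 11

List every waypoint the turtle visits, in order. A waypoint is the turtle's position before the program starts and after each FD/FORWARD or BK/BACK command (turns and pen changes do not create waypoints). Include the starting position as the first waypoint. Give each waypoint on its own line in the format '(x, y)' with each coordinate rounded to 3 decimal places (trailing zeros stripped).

Answer: (0, 0)
(15, 0)
(11.464, -3.536)
(3.686, -11.314)

Derivation:
Executing turtle program step by step:
Start: pos=(0,0), heading=0, pen down
FD 15: (0,0) -> (15,0) [heading=0, draw]
RT 135: heading 0 -> 225
FD 5: (15,0) -> (11.464,-3.536) [heading=225, draw]
FD 11: (11.464,-3.536) -> (3.686,-11.314) [heading=225, draw]
Final: pos=(3.686,-11.314), heading=225, 3 segment(s) drawn
Waypoints (4 total):
(0, 0)
(15, 0)
(11.464, -3.536)
(3.686, -11.314)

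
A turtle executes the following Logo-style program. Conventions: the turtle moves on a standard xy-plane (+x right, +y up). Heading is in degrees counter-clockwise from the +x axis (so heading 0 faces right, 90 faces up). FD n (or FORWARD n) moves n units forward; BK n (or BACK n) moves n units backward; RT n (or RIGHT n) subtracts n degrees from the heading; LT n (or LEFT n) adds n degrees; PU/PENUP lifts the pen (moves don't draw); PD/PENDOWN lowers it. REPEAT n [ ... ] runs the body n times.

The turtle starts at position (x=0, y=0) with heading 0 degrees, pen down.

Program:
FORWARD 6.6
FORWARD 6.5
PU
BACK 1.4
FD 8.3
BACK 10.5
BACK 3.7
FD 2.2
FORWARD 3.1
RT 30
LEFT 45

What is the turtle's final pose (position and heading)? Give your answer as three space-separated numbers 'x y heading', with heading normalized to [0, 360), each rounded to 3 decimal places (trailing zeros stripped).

Executing turtle program step by step:
Start: pos=(0,0), heading=0, pen down
FD 6.6: (0,0) -> (6.6,0) [heading=0, draw]
FD 6.5: (6.6,0) -> (13.1,0) [heading=0, draw]
PU: pen up
BK 1.4: (13.1,0) -> (11.7,0) [heading=0, move]
FD 8.3: (11.7,0) -> (20,0) [heading=0, move]
BK 10.5: (20,0) -> (9.5,0) [heading=0, move]
BK 3.7: (9.5,0) -> (5.8,0) [heading=0, move]
FD 2.2: (5.8,0) -> (8,0) [heading=0, move]
FD 3.1: (8,0) -> (11.1,0) [heading=0, move]
RT 30: heading 0 -> 330
LT 45: heading 330 -> 15
Final: pos=(11.1,0), heading=15, 2 segment(s) drawn

Answer: 11.1 0 15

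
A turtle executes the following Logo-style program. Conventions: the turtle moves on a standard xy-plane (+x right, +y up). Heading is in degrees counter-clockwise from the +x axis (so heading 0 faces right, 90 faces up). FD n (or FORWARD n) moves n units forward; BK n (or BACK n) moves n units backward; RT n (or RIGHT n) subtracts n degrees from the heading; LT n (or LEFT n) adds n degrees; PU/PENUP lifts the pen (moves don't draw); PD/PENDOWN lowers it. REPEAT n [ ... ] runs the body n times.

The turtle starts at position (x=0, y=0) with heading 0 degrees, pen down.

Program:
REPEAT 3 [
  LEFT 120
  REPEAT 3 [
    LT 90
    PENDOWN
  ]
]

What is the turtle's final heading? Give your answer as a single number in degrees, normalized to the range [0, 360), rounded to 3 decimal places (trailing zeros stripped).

Executing turtle program step by step:
Start: pos=(0,0), heading=0, pen down
REPEAT 3 [
  -- iteration 1/3 --
  LT 120: heading 0 -> 120
  REPEAT 3 [
    -- iteration 1/3 --
    LT 90: heading 120 -> 210
    PD: pen down
    -- iteration 2/3 --
    LT 90: heading 210 -> 300
    PD: pen down
    -- iteration 3/3 --
    LT 90: heading 300 -> 30
    PD: pen down
  ]
  -- iteration 2/3 --
  LT 120: heading 30 -> 150
  REPEAT 3 [
    -- iteration 1/3 --
    LT 90: heading 150 -> 240
    PD: pen down
    -- iteration 2/3 --
    LT 90: heading 240 -> 330
    PD: pen down
    -- iteration 3/3 --
    LT 90: heading 330 -> 60
    PD: pen down
  ]
  -- iteration 3/3 --
  LT 120: heading 60 -> 180
  REPEAT 3 [
    -- iteration 1/3 --
    LT 90: heading 180 -> 270
    PD: pen down
    -- iteration 2/3 --
    LT 90: heading 270 -> 0
    PD: pen down
    -- iteration 3/3 --
    LT 90: heading 0 -> 90
    PD: pen down
  ]
]
Final: pos=(0,0), heading=90, 0 segment(s) drawn

Answer: 90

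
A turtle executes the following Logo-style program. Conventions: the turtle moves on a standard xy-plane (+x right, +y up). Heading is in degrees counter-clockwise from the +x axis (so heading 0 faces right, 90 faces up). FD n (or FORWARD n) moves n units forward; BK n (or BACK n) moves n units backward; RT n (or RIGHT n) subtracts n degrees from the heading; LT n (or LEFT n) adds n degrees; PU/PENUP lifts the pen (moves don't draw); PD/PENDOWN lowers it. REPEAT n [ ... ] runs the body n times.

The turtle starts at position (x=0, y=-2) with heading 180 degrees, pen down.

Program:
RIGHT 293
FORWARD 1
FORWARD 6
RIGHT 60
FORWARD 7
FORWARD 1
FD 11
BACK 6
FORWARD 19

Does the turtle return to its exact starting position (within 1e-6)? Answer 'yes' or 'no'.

Executing turtle program step by step:
Start: pos=(0,-2), heading=180, pen down
RT 293: heading 180 -> 247
FD 1: (0,-2) -> (-0.391,-2.921) [heading=247, draw]
FD 6: (-0.391,-2.921) -> (-2.735,-8.444) [heading=247, draw]
RT 60: heading 247 -> 187
FD 7: (-2.735,-8.444) -> (-9.683,-9.297) [heading=187, draw]
FD 1: (-9.683,-9.297) -> (-10.675,-9.418) [heading=187, draw]
FD 11: (-10.675,-9.418) -> (-21.593,-10.759) [heading=187, draw]
BK 6: (-21.593,-10.759) -> (-15.638,-10.028) [heading=187, draw]
FD 19: (-15.638,-10.028) -> (-34.497,-12.343) [heading=187, draw]
Final: pos=(-34.497,-12.343), heading=187, 7 segment(s) drawn

Start position: (0, -2)
Final position: (-34.497, -12.343)
Distance = 36.014; >= 1e-6 -> NOT closed

Answer: no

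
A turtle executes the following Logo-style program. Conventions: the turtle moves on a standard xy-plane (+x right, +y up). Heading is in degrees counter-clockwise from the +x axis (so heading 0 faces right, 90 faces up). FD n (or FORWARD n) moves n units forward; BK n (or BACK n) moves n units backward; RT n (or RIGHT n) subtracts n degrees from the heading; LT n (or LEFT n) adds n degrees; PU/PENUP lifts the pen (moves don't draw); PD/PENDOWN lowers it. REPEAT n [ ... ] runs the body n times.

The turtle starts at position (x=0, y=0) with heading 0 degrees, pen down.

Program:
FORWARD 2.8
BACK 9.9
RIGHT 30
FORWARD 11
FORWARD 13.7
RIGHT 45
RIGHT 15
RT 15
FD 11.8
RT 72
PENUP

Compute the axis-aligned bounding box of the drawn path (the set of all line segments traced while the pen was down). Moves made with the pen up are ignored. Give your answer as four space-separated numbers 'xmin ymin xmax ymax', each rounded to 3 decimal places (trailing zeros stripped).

Answer: -7.1 -23.748 14.291 0

Derivation:
Executing turtle program step by step:
Start: pos=(0,0), heading=0, pen down
FD 2.8: (0,0) -> (2.8,0) [heading=0, draw]
BK 9.9: (2.8,0) -> (-7.1,0) [heading=0, draw]
RT 30: heading 0 -> 330
FD 11: (-7.1,0) -> (2.426,-5.5) [heading=330, draw]
FD 13.7: (2.426,-5.5) -> (14.291,-12.35) [heading=330, draw]
RT 45: heading 330 -> 285
RT 15: heading 285 -> 270
RT 15: heading 270 -> 255
FD 11.8: (14.291,-12.35) -> (11.237,-23.748) [heading=255, draw]
RT 72: heading 255 -> 183
PU: pen up
Final: pos=(11.237,-23.748), heading=183, 5 segment(s) drawn

Segment endpoints: x in {-7.1, 0, 2.426, 2.8, 11.237, 14.291}, y in {-23.748, -12.35, -5.5, 0}
xmin=-7.1, ymin=-23.748, xmax=14.291, ymax=0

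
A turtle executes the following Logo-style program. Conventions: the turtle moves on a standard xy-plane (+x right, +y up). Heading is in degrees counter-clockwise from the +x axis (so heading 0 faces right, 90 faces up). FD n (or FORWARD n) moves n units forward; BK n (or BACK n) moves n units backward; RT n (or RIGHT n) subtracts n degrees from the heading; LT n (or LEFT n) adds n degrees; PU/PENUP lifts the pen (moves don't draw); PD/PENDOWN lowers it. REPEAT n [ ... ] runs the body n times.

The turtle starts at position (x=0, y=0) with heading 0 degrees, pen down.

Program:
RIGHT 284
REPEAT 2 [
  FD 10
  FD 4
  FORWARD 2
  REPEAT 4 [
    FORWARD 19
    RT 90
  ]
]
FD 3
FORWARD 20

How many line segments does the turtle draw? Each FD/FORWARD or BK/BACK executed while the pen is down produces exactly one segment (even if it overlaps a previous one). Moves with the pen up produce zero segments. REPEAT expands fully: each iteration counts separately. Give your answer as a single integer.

Answer: 16

Derivation:
Executing turtle program step by step:
Start: pos=(0,0), heading=0, pen down
RT 284: heading 0 -> 76
REPEAT 2 [
  -- iteration 1/2 --
  FD 10: (0,0) -> (2.419,9.703) [heading=76, draw]
  FD 4: (2.419,9.703) -> (3.387,13.584) [heading=76, draw]
  FD 2: (3.387,13.584) -> (3.871,15.525) [heading=76, draw]
  REPEAT 4 [
    -- iteration 1/4 --
    FD 19: (3.871,15.525) -> (8.467,33.96) [heading=76, draw]
    RT 90: heading 76 -> 346
    -- iteration 2/4 --
    FD 19: (8.467,33.96) -> (26.903,29.364) [heading=346, draw]
    RT 90: heading 346 -> 256
    -- iteration 3/4 --
    FD 19: (26.903,29.364) -> (22.306,10.928) [heading=256, draw]
    RT 90: heading 256 -> 166
    -- iteration 4/4 --
    FD 19: (22.306,10.928) -> (3.871,15.525) [heading=166, draw]
    RT 90: heading 166 -> 76
  ]
  -- iteration 2/2 --
  FD 10: (3.871,15.525) -> (6.29,25.228) [heading=76, draw]
  FD 4: (6.29,25.228) -> (7.258,29.109) [heading=76, draw]
  FD 2: (7.258,29.109) -> (7.742,31.049) [heading=76, draw]
  REPEAT 4 [
    -- iteration 1/4 --
    FD 19: (7.742,31.049) -> (12.338,49.485) [heading=76, draw]
    RT 90: heading 76 -> 346
    -- iteration 2/4 --
    FD 19: (12.338,49.485) -> (30.774,44.889) [heading=346, draw]
    RT 90: heading 346 -> 256
    -- iteration 3/4 --
    FD 19: (30.774,44.889) -> (26.177,26.453) [heading=256, draw]
    RT 90: heading 256 -> 166
    -- iteration 4/4 --
    FD 19: (26.177,26.453) -> (7.742,31.049) [heading=166, draw]
    RT 90: heading 166 -> 76
  ]
]
FD 3: (7.742,31.049) -> (8.467,33.96) [heading=76, draw]
FD 20: (8.467,33.96) -> (13.306,53.366) [heading=76, draw]
Final: pos=(13.306,53.366), heading=76, 16 segment(s) drawn
Segments drawn: 16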